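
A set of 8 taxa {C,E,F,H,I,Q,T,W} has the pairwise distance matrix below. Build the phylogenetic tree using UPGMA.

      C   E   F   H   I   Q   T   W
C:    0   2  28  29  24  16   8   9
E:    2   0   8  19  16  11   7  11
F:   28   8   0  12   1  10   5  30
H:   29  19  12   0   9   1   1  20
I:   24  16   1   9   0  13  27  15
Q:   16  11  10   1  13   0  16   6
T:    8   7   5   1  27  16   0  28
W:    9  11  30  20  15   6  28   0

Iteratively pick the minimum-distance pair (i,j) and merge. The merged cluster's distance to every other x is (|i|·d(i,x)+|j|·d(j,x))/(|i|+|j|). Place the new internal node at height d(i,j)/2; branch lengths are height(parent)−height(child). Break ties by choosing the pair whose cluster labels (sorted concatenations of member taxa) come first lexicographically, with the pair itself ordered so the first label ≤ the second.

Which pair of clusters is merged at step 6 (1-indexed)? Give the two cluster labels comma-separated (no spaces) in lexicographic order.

1. join F+I (d=1) ⇒ FI; edges |F|=1/2, |I|=1/2
  updated: d(C,FI)=26, d(E,FI)=12, d(FI,H)=21/2, d(FI,Q)=23/2, d(FI,T)=16, d(FI,W)=45/2
2. join H+Q (d=1) ⇒ HQ; edges |H|=1/2, |Q|=1/2
  updated: d(C,HQ)=45/2, d(E,HQ)=15, d(FI,HQ)=11, d(HQ,T)=17/2, d(HQ,W)=13
3. join C+E (d=2) ⇒ CE; edges |C|=1, |E|=1
  updated: d(CE,FI)=19, d(CE,HQ)=75/4, d(CE,T)=15/2, d(CE,W)=10
4. join CE+T (d=15/2) ⇒ CET; edges |CE|=11/4, |T|=15/4
  updated: d(CET,FI)=18, d(CET,HQ)=46/3, d(CET,W)=16
5. join FI+HQ (d=11) ⇒ FHIQ; edges |FI|=5, |HQ|=5
  updated: d(CET,FHIQ)=50/3, d(FHIQ,W)=71/4
6. join CET+W (d=16) ⇒ CETW; edges |CET|=17/4, |W|=8
  updated: d(CETW,FHIQ)=271/16
7. join CETW+FHIQ (d=271/16) ⇒ CEFHIQTW; edges |CETW|=15/32, |FHIQ|=95/32
final tree: ((((C:1,E:1):11/4,T:15/4):17/4,W:8):15/32,((F:1/2,I:1/2):5,(H:1/2,Q:1/2):5):95/32)
total length: 579/16

CET,W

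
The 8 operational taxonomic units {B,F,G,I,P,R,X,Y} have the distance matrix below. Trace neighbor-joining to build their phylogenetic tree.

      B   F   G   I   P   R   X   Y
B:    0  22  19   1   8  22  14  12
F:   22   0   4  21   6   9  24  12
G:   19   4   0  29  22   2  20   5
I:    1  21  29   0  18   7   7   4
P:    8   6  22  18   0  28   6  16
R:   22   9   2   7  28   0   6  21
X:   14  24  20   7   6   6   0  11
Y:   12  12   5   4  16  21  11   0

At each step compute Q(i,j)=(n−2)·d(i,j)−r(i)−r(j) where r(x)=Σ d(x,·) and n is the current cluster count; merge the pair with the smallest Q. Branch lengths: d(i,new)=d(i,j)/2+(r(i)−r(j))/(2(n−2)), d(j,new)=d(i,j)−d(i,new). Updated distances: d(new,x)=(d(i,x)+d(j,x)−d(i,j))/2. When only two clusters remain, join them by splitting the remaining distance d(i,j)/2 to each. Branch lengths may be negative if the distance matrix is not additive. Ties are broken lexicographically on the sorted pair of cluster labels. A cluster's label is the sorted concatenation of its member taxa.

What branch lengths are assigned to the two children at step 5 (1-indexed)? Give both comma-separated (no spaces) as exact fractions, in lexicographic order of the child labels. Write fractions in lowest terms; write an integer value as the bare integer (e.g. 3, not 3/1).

iteration 1: select G,R (d=2, Q=-184); attach at lengths (3/2, 1/2); label the merged cluster GR
  updated: d(B,GR)=39/2, d(F,GR)=11/2, d(GR,I)=17, d(GR,P)=24, d(GR,X)=12, d(GR,Y)=12
iteration 2: select F,GR (d=11/2, Q=-153); attach at lengths (14/5, 27/10); label the merged cluster FGR
  updated: d(B,FGR)=18, d(FGR,I)=65/4, d(FGR,P)=49/4, d(FGR,X)=61/4, d(FGR,Y)=37/4
iteration 3: select B,I (d=1, Q=-381/4); attach at lengths (43/32, -11/32); label the merged cluster BI
  updated: d(BI,FGR)=133/8, d(BI,P)=25/2, d(BI,X)=10, d(BI,Y)=15/2
iteration 4: select P,X (d=6, Q=-71); attach at lengths (15/4, 9/4); label the merged cluster PX
  updated: d(BI,PX)=33/4, d(FGR,PX)=43/4, d(PX,Y)=21/2
iteration 5: select BI,PX (d=33/4, Q=-363/8); attach at lengths (155/32, 109/32); label the merged cluster BIPX
  updated: d(BIPX,FGR)=153/16, d(BIPX,Y)=39/8
iteration 6: select BIPX,FGR (d=153/16, Q=-379/16); attach at lengths (83/32, 223/32); label the merged cluster BFGIPRX
  updated: d(BFGIPRX,Y)=73/32
iteration 7: select BFGIPRX,Y (d=73/32); attach at lengths (73/64, 73/64); label the merged cluster BFGIPRXY
final tree: ((((B:43/32,I:-11/32):155/32,(P:15/4,X:9/4):109/32):83/32,(F:14/5,(G:3/2,R:1/2):27/10):223/32):73/64,Y:73/64)
total length: 1107/32

155/32,109/32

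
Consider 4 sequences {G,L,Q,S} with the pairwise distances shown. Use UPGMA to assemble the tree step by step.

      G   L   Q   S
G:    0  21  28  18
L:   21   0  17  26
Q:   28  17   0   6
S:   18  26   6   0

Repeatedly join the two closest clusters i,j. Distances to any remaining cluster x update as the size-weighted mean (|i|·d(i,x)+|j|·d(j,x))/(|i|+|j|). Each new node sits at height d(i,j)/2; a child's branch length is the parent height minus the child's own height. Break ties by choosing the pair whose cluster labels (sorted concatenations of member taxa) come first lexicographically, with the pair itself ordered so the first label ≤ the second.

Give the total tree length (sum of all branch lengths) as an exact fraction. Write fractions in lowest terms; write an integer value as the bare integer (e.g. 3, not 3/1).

1. join Q+S (d=6) ⇒ QS; edges |Q|=3, |S|=3
  updated: d(G,QS)=23, d(L,QS)=43/2
2. join G+L (d=21) ⇒ GL; edges |G|=21/2, |L|=21/2
  updated: d(GL,QS)=89/4
3. join GL+QS (d=89/4) ⇒ GLQS; edges |GL|=5/8, |QS|=65/8
final tree: ((G:21/2,L:21/2):5/8,(Q:3,S:3):65/8)
total length: 143/4

143/4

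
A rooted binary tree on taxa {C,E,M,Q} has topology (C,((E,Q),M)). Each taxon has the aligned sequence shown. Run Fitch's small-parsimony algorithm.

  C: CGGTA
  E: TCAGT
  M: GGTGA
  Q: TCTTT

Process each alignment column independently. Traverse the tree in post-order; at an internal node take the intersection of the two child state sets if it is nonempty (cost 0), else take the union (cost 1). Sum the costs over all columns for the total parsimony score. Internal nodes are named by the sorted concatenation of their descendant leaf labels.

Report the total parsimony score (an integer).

site 0, node EQ: E={T} ∩ Q={T} → {T} (+0)
site 0, node EMQ: EQ={T} ∪ M={G} → {G,T} (+1)
site 0, node CEMQ: C={C} ∪ EMQ={G,T} → {C,G,T} (+1)
site 1, node EQ: E={C} ∩ Q={C} → {C} (+0)
site 1, node EMQ: EQ={C} ∪ M={G} → {C,G} (+1)
site 1, node CEMQ: C={G} ∩ EMQ={C,G} → {G} (+0)
site 2, node EQ: E={A} ∪ Q={T} → {A,T} (+1)
site 2, node EMQ: EQ={A,T} ∩ M={T} → {T} (+0)
site 2, node CEMQ: C={G} ∪ EMQ={T} → {G,T} (+1)
site 3, node EQ: E={G} ∪ Q={T} → {G,T} (+1)
site 3, node EMQ: EQ={G,T} ∩ M={G} → {G} (+0)
site 3, node CEMQ: C={T} ∪ EMQ={G} → {G,T} (+1)
site 4, node EQ: E={T} ∩ Q={T} → {T} (+0)
site 4, node EMQ: EQ={T} ∪ M={A} → {A,T} (+1)
site 4, node CEMQ: C={A} ∩ EMQ={A,T} → {A} (+0)
per-site changes: [2, 1, 2, 2, 1]; total = 8

8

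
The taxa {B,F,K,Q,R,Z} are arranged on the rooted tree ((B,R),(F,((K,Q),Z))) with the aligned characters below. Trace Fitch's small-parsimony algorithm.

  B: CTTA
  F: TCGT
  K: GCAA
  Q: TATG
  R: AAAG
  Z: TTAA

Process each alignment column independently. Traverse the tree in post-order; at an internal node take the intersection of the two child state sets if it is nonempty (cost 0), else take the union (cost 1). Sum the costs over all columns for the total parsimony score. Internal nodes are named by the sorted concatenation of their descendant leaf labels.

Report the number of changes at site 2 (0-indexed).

3

BR@0: {C} ∪ {A} = {A,C} (union, +1)
KQ@0: {G} ∪ {T} = {G,T} (union, +1)
KQZ@0: {G,T} ∩ {T} = {T} (intersection, +0)
FKQZ@0: {T} ∩ {T} = {T} (intersection, +0)
BFKQRZ@0: {A,C} ∪ {T} = {A,C,T} (union, +1)
BR@1: {T} ∪ {A} = {A,T} (union, +1)
KQ@1: {C} ∪ {A} = {A,C} (union, +1)
KQZ@1: {A,C} ∪ {T} = {A,C,T} (union, +1)
FKQZ@1: {C} ∩ {A,C,T} = {C} (intersection, +0)
BFKQRZ@1: {A,T} ∪ {C} = {A,C,T} (union, +1)
BR@2: {T} ∪ {A} = {A,T} (union, +1)
KQ@2: {A} ∪ {T} = {A,T} (union, +1)
KQZ@2: {A,T} ∩ {A} = {A} (intersection, +0)
FKQZ@2: {G} ∪ {A} = {A,G} (union, +1)
BFKQRZ@2: {A,T} ∩ {A,G} = {A} (intersection, +0)
BR@3: {A} ∪ {G} = {A,G} (union, +1)
KQ@3: {A} ∪ {G} = {A,G} (union, +1)
KQZ@3: {A,G} ∩ {A} = {A} (intersection, +0)
FKQZ@3: {T} ∪ {A} = {A,T} (union, +1)
BFKQRZ@3: {A,G} ∩ {A,T} = {A} (intersection, +0)
per-site changes: [3, 4, 3, 3]; total = 13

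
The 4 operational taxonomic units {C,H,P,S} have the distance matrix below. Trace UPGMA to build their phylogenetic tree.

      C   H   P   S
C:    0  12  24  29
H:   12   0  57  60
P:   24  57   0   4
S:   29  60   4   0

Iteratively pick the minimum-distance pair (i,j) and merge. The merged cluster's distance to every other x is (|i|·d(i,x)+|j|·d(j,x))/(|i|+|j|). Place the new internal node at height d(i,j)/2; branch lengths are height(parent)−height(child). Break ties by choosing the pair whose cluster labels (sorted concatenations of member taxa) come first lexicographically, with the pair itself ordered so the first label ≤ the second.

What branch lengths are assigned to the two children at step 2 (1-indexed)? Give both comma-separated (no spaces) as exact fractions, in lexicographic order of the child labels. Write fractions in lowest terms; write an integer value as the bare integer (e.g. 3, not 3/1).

step 1: merge (P,S) at d=4; branch lengths P→2, S→2; new cluster PS
  updated: d(C,PS)=53/2, d(H,PS)=117/2
step 2: merge (C,H) at d=12; branch lengths C→6, H→6; new cluster CH
  updated: d(CH,PS)=85/2
step 3: merge (CH,PS) at d=85/2; branch lengths CH→61/4, PS→77/4; new cluster CHPS
final tree: ((C:6,H:6):61/4,(P:2,S:2):77/4)
total length: 101/2

6,6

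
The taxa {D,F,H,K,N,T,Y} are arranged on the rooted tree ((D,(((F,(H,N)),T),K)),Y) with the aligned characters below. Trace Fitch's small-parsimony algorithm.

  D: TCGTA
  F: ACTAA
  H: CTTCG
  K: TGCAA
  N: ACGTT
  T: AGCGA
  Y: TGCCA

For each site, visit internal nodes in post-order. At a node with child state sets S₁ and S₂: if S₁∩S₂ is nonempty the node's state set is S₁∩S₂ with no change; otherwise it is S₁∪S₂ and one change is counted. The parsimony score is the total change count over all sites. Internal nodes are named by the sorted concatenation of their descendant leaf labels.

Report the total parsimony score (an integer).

[col 0] HN: children H:{C}, N:{A} ∪→ {A,C}; cost 1
[col 0] FHN: children F:{A}, HN:{A,C} ∩→ {A}; cost 0
[col 0] FHNT: children FHN:{A}, T:{A} ∩→ {A}; cost 0
[col 0] FHKNT: children FHNT:{A}, K:{T} ∪→ {A,T}; cost 1
[col 0] DFHKNT: children D:{T}, FHKNT:{A,T} ∩→ {T}; cost 0
[col 0] DFHKNTY: children DFHKNT:{T}, Y:{T} ∩→ {T}; cost 0
[col 1] HN: children H:{T}, N:{C} ∪→ {C,T}; cost 1
[col 1] FHN: children F:{C}, HN:{C,T} ∩→ {C}; cost 0
[col 1] FHNT: children FHN:{C}, T:{G} ∪→ {C,G}; cost 1
[col 1] FHKNT: children FHNT:{C,G}, K:{G} ∩→ {G}; cost 0
[col 1] DFHKNT: children D:{C}, FHKNT:{G} ∪→ {C,G}; cost 1
[col 1] DFHKNTY: children DFHKNT:{C,G}, Y:{G} ∩→ {G}; cost 0
[col 2] HN: children H:{T}, N:{G} ∪→ {G,T}; cost 1
[col 2] FHN: children F:{T}, HN:{G,T} ∩→ {T}; cost 0
[col 2] FHNT: children FHN:{T}, T:{C} ∪→ {C,T}; cost 1
[col 2] FHKNT: children FHNT:{C,T}, K:{C} ∩→ {C}; cost 0
[col 2] DFHKNT: children D:{G}, FHKNT:{C} ∪→ {C,G}; cost 1
[col 2] DFHKNTY: children DFHKNT:{C,G}, Y:{C} ∩→ {C}; cost 0
[col 3] HN: children H:{C}, N:{T} ∪→ {C,T}; cost 1
[col 3] FHN: children F:{A}, HN:{C,T} ∪→ {A,C,T}; cost 1
[col 3] FHNT: children FHN:{A,C,T}, T:{G} ∪→ {A,C,G,T}; cost 1
[col 3] FHKNT: children FHNT:{A,C,G,T}, K:{A} ∩→ {A}; cost 0
[col 3] DFHKNT: children D:{T}, FHKNT:{A} ∪→ {A,T}; cost 1
[col 3] DFHKNTY: children DFHKNT:{A,T}, Y:{C} ∪→ {A,C,T}; cost 1
[col 4] HN: children H:{G}, N:{T} ∪→ {G,T}; cost 1
[col 4] FHN: children F:{A}, HN:{G,T} ∪→ {A,G,T}; cost 1
[col 4] FHNT: children FHN:{A,G,T}, T:{A} ∩→ {A}; cost 0
[col 4] FHKNT: children FHNT:{A}, K:{A} ∩→ {A}; cost 0
[col 4] DFHKNT: children D:{A}, FHKNT:{A} ∩→ {A}; cost 0
[col 4] DFHKNTY: children DFHKNT:{A}, Y:{A} ∩→ {A}; cost 0
per-site changes: [2, 3, 3, 5, 2]; total = 15

15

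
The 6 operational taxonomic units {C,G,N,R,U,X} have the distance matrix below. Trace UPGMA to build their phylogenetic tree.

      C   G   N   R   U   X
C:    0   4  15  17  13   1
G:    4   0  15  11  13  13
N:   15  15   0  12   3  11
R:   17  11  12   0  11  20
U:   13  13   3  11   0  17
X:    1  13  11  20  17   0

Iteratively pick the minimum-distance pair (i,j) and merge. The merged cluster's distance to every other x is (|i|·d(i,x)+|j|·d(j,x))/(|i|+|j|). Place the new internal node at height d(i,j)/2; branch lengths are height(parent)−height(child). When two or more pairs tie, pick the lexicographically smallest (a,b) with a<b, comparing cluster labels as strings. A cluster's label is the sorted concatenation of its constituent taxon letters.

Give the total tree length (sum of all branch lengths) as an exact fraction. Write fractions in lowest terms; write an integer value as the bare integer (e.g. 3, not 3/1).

step 1: merge (C,X) at d=1; branch lengths C→1/2, X→1/2; new cluster CX
  updated: d(CX,G)=17/2, d(CX,N)=13, d(CX,R)=37/2, d(CX,U)=15
step 2: merge (N,U) at d=3; branch lengths N→3/2, U→3/2; new cluster NU
  updated: d(CX,NU)=14, d(G,NU)=14, d(NU,R)=23/2
step 3: merge (CX,G) at d=17/2; branch lengths CX→15/4, G→17/4; new cluster CGX
  updated: d(CGX,NU)=14, d(CGX,R)=16
step 4: merge (NU,R) at d=23/2; branch lengths NU→17/4, R→23/4; new cluster NRU
  updated: d(CGX,NRU)=44/3
step 5: merge (CGX,NRU) at d=44/3; branch lengths CGX→37/12, NRU→19/12; new cluster CGNRUX
final tree: (((C:1/2,X:1/2):15/4,G:17/4):37/12,((N:3/2,U:3/2):17/4,R:23/4):19/12)
total length: 80/3

80/3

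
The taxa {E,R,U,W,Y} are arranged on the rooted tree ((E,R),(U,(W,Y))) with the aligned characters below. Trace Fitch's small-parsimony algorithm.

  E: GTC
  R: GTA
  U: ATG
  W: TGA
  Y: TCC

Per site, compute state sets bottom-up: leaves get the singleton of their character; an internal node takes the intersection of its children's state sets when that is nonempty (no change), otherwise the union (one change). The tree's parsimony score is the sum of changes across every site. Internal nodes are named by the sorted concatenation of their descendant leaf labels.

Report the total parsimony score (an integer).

ER@0: {G} ∩ {G} = {G} (intersection, +0)
WY@0: {T} ∩ {T} = {T} (intersection, +0)
UWY@0: {A} ∪ {T} = {A,T} (union, +1)
ERUWY@0: {G} ∪ {A,T} = {A,G,T} (union, +1)
ER@1: {T} ∩ {T} = {T} (intersection, +0)
WY@1: {G} ∪ {C} = {C,G} (union, +1)
UWY@1: {T} ∪ {C,G} = {C,G,T} (union, +1)
ERUWY@1: {T} ∩ {C,G,T} = {T} (intersection, +0)
ER@2: {C} ∪ {A} = {A,C} (union, +1)
WY@2: {A} ∪ {C} = {A,C} (union, +1)
UWY@2: {G} ∪ {A,C} = {A,C,G} (union, +1)
ERUWY@2: {A,C} ∩ {A,C,G} = {A,C} (intersection, +0)
per-site changes: [2, 2, 3]; total = 7

7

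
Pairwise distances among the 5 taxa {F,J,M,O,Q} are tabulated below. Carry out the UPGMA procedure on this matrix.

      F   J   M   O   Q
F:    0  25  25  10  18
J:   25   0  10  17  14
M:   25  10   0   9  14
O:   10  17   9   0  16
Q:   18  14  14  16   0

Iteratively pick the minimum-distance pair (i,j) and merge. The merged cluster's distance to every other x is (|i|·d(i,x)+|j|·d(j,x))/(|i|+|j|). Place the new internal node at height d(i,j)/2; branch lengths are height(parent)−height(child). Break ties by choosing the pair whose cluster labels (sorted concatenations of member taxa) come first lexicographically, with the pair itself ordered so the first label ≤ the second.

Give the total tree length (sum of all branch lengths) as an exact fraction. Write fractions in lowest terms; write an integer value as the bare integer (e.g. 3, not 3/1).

1. join M+O (d=9) ⇒ MO; edges |M|=9/2, |O|=9/2
  updated: d(F,MO)=35/2, d(J,MO)=27/2, d(MO,Q)=15
2. join J+MO (d=27/2) ⇒ JMO; edges |J|=27/4, |MO|=9/4
  updated: d(F,JMO)=20, d(JMO,Q)=44/3
3. join JMO+Q (d=44/3) ⇒ JMOQ; edges |JMO|=7/12, |Q|=22/3
  updated: d(F,JMOQ)=39/2
4. join F+JMOQ (d=39/2) ⇒ FJMOQ; edges |F|=39/4, |JMOQ|=29/12
final tree: (F:39/4,((J:27/4,(M:9/2,O:9/2):9/4):7/12,Q:22/3):29/12)
total length: 457/12

457/12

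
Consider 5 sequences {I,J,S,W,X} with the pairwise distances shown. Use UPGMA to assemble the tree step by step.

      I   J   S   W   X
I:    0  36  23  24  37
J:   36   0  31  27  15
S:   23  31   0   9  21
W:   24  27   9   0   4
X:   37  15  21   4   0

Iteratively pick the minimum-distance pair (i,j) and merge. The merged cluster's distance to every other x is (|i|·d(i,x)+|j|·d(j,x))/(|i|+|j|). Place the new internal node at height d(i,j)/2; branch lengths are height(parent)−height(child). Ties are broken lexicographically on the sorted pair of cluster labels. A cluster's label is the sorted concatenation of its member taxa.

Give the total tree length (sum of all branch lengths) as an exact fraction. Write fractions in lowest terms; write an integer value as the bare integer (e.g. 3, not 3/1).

1. join W+X (d=4) ⇒ WX; edges |W|=2, |X|=2
  updated: d(I,WX)=61/2, d(J,WX)=21, d(S,WX)=15
2. join S+WX (d=15) ⇒ SWX; edges |S|=15/2, |WX|=11/2
  updated: d(I,SWX)=28, d(J,SWX)=73/3
3. join J+SWX (d=73/3) ⇒ JSWX; edges |J|=73/6, |SWX|=14/3
  updated: d(I,JSWX)=30
4. join I+JSWX (d=30) ⇒ IJSWX; edges |I|=15, |JSWX|=17/6
final tree: (I:15,(J:73/6,(S:15/2,(W:2,X:2):11/2):14/3):17/6)
total length: 155/3

155/3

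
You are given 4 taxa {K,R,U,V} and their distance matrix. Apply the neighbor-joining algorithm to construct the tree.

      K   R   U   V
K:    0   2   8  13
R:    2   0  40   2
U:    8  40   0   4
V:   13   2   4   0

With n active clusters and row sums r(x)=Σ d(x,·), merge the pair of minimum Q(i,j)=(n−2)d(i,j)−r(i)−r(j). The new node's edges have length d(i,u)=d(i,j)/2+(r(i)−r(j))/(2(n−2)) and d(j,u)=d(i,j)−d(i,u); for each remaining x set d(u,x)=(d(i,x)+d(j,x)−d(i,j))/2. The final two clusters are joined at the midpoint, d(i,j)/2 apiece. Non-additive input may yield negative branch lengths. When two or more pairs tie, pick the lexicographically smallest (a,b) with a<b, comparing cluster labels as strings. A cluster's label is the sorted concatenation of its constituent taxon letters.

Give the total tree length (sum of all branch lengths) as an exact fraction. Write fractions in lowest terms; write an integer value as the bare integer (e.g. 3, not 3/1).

iteration 1: select K,R (d=2, Q=-63); attach at lengths (-17/4, 25/4); label the merged cluster KR
  updated: d(KR,U)=23, d(KR,V)=13/2
iteration 2: select KR,U (d=23, Q=-67/2); attach at lengths (51/4, 41/4); label the merged cluster KRU
  updated: d(KRU,V)=-25/4
iteration 3: select KRU,V (d=-25/4); attach at lengths (-25/8, -25/8); label the merged cluster KRUV
final tree: (((K:-17/4,R:25/4):51/4,U:41/4):-25/8,V:-25/8)
total length: 75/4

75/4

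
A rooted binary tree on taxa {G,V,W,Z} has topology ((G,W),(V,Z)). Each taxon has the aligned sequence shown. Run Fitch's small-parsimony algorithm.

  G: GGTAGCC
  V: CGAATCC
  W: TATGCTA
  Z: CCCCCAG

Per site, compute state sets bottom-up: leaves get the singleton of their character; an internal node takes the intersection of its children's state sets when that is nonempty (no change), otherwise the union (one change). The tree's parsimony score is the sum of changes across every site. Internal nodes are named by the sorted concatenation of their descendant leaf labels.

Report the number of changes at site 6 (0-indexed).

2

site 0, node GW: G={G} ∪ W={T} → {G,T} (+1)
site 0, node VZ: V={C} ∩ Z={C} → {C} (+0)
site 0, node GVWZ: GW={G,T} ∪ VZ={C} → {C,G,T} (+1)
site 1, node GW: G={G} ∪ W={A} → {A,G} (+1)
site 1, node VZ: V={G} ∪ Z={C} → {C,G} (+1)
site 1, node GVWZ: GW={A,G} ∩ VZ={C,G} → {G} (+0)
site 2, node GW: G={T} ∩ W={T} → {T} (+0)
site 2, node VZ: V={A} ∪ Z={C} → {A,C} (+1)
site 2, node GVWZ: GW={T} ∪ VZ={A,C} → {A,C,T} (+1)
site 3, node GW: G={A} ∪ W={G} → {A,G} (+1)
site 3, node VZ: V={A} ∪ Z={C} → {A,C} (+1)
site 3, node GVWZ: GW={A,G} ∩ VZ={A,C} → {A} (+0)
site 4, node GW: G={G} ∪ W={C} → {C,G} (+1)
site 4, node VZ: V={T} ∪ Z={C} → {C,T} (+1)
site 4, node GVWZ: GW={C,G} ∩ VZ={C,T} → {C} (+0)
site 5, node GW: G={C} ∪ W={T} → {C,T} (+1)
site 5, node VZ: V={C} ∪ Z={A} → {A,C} (+1)
site 5, node GVWZ: GW={C,T} ∩ VZ={A,C} → {C} (+0)
site 6, node GW: G={C} ∪ W={A} → {A,C} (+1)
site 6, node VZ: V={C} ∪ Z={G} → {C,G} (+1)
site 6, node GVWZ: GW={A,C} ∩ VZ={C,G} → {C} (+0)
per-site changes: [2, 2, 2, 2, 2, 2, 2]; total = 14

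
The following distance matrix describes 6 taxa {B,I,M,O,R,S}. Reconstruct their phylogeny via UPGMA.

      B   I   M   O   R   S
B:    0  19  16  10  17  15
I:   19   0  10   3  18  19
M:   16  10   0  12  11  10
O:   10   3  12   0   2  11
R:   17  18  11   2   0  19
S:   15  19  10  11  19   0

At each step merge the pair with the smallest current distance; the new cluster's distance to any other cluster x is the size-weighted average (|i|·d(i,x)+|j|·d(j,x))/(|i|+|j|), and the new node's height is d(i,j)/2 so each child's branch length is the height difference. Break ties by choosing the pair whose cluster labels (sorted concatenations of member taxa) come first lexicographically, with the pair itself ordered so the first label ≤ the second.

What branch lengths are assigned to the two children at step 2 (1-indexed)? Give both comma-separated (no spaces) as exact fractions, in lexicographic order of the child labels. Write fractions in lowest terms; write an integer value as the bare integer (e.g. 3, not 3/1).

1. join O+R (d=2) ⇒ OR; edges |O|=1, |R|=1
  updated: d(B,OR)=27/2, d(I,OR)=21/2, d(M,OR)=23/2, d(OR,S)=15
2. join I+M (d=10) ⇒ IM; edges |I|=5, |M|=5
  updated: d(B,IM)=35/2, d(IM,OR)=11, d(IM,S)=29/2
3. join IM+OR (d=11) ⇒ IMOR; edges |IM|=1/2, |OR|=9/2
  updated: d(B,IMOR)=31/2, d(IMOR,S)=59/4
4. join IMOR+S (d=59/4) ⇒ IMORS; edges |IMOR|=15/8, |S|=59/8
  updated: d(B,IMORS)=77/5
5. join B+IMORS (d=77/5) ⇒ BIMORS; edges |B|=77/10, |IMORS|=13/40
final tree: (B:77/10,(((I:5,M:5):1/2,(O:1,R:1):9/2):15/8,S:59/8):13/40)
total length: 1371/40

5,5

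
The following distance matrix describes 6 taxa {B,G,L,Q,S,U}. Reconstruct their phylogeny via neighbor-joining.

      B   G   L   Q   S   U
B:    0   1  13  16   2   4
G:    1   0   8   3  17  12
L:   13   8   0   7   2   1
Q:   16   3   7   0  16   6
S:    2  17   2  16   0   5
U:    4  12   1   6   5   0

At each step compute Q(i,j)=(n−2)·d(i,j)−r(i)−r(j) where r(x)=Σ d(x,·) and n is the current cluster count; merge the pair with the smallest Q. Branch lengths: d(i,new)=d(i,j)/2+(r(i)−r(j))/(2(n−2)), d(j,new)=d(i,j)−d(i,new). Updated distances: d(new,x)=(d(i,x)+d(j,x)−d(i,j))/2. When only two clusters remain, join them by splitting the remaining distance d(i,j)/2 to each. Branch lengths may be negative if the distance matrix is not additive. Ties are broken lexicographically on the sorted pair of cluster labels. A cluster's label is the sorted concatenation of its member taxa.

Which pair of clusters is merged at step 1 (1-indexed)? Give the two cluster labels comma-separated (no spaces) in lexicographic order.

G,Q

step 1: merge (G,Q) at d=3, Q=-77; branch lengths G→5/8, Q→19/8; new cluster GQ
  updated: d(B,GQ)=7, d(GQ,L)=6, d(GQ,S)=15, d(GQ,U)=15/2
step 2: merge (B,S) at d=2, Q=-44; branch lengths B→4/3, S→2/3; new cluster BS
  updated: d(BS,GQ)=10, d(BS,L)=13/2, d(BS,U)=7/2
step 3: merge (BS,U) at d=7/2, Q=-25; branch lengths BS→15/4, U→-1/4; new cluster BSU
  updated: d(BSU,GQ)=7, d(BSU,L)=2
step 4: merge (BSU,GQ) at d=7, Q=-15; branch lengths BSU→3/2, GQ→11/2; new cluster BGQSU
  updated: d(BGQSU,L)=1/2
step 5: merge (BGQSU,L) at d=1/2; branch lengths BGQSU→1/4, L→1/4; new cluster BGLQSU
final tree: ((((B:4/3,S:2/3):15/4,U:-1/4):3/2,(G:5/8,Q:19/8):11/2):1/4,L:1/4)
total length: 16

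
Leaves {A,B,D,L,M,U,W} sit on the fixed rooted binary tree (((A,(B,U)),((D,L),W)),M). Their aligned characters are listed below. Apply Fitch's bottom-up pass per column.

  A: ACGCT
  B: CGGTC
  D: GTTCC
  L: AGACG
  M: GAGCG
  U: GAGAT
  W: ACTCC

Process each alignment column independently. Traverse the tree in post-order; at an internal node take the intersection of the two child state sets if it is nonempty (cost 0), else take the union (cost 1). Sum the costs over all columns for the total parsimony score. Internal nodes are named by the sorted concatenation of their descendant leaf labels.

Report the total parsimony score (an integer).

site 0, node BU: B={C} ∪ U={G} → {C,G} (+1)
site 0, node ABU: A={A} ∪ BU={C,G} → {A,C,G} (+1)
site 0, node DL: D={G} ∪ L={A} → {A,G} (+1)
site 0, node DLW: DL={A,G} ∩ W={A} → {A} (+0)
site 0, node ABDLUW: ABU={A,C,G} ∩ DLW={A} → {A} (+0)
site 0, node ABDLMUW: ABDLUW={A} ∪ M={G} → {A,G} (+1)
site 1, node BU: B={G} ∪ U={A} → {A,G} (+1)
site 1, node ABU: A={C} ∪ BU={A,G} → {A,C,G} (+1)
site 1, node DL: D={T} ∪ L={G} → {G,T} (+1)
site 1, node DLW: DL={G,T} ∪ W={C} → {C,G,T} (+1)
site 1, node ABDLUW: ABU={A,C,G} ∩ DLW={C,G,T} → {C,G} (+0)
site 1, node ABDLMUW: ABDLUW={C,G} ∪ M={A} → {A,C,G} (+1)
site 2, node BU: B={G} ∩ U={G} → {G} (+0)
site 2, node ABU: A={G} ∩ BU={G} → {G} (+0)
site 2, node DL: D={T} ∪ L={A} → {A,T} (+1)
site 2, node DLW: DL={A,T} ∩ W={T} → {T} (+0)
site 2, node ABDLUW: ABU={G} ∪ DLW={T} → {G,T} (+1)
site 2, node ABDLMUW: ABDLUW={G,T} ∩ M={G} → {G} (+0)
site 3, node BU: B={T} ∪ U={A} → {A,T} (+1)
site 3, node ABU: A={C} ∪ BU={A,T} → {A,C,T} (+1)
site 3, node DL: D={C} ∩ L={C} → {C} (+0)
site 3, node DLW: DL={C} ∩ W={C} → {C} (+0)
site 3, node ABDLUW: ABU={A,C,T} ∩ DLW={C} → {C} (+0)
site 3, node ABDLMUW: ABDLUW={C} ∩ M={C} → {C} (+0)
site 4, node BU: B={C} ∪ U={T} → {C,T} (+1)
site 4, node ABU: A={T} ∩ BU={C,T} → {T} (+0)
site 4, node DL: D={C} ∪ L={G} → {C,G} (+1)
site 4, node DLW: DL={C,G} ∩ W={C} → {C} (+0)
site 4, node ABDLUW: ABU={T} ∪ DLW={C} → {C,T} (+1)
site 4, node ABDLMUW: ABDLUW={C,T} ∪ M={G} → {C,G,T} (+1)
per-site changes: [4, 5, 2, 2, 4]; total = 17

17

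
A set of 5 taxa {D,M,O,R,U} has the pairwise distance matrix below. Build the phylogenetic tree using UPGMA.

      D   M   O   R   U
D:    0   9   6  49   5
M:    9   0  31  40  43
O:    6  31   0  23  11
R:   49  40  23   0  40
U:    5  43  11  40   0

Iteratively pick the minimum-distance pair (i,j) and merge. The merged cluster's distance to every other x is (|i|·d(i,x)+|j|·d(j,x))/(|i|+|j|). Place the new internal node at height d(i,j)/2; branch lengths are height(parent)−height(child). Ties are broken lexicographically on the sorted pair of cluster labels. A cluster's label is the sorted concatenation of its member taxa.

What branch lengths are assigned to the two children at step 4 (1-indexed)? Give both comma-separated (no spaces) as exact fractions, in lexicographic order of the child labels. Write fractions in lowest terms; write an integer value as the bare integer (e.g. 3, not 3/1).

31/6,19

1. join D+U (d=5) ⇒ DU; edges |D|=5/2, |U|=5/2
  updated: d(DU,M)=26, d(DU,O)=17/2, d(DU,R)=89/2
2. join DU+O (d=17/2) ⇒ DOU; edges |DU|=7/4, |O|=17/4
  updated: d(DOU,M)=83/3, d(DOU,R)=112/3
3. join DOU+M (d=83/3) ⇒ DMOU; edges |DOU|=115/12, |M|=83/6
  updated: d(DMOU,R)=38
4. join DMOU+R (d=38) ⇒ DMORU; edges |DMOU|=31/6, |R|=19
final tree: ((((D:5/2,U:5/2):7/4,O:17/4):115/12,M:83/6):31/6,R:19)
total length: 703/12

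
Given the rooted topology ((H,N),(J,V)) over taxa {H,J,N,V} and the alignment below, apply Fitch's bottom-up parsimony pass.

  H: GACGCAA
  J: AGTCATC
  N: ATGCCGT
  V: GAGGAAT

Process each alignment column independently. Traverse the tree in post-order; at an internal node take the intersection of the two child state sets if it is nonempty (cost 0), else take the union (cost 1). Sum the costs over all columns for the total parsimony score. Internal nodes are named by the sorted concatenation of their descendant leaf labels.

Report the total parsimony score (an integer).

site 0, node HN: H={G} ∪ N={A} → {A,G} (+1)
site 0, node JV: J={A} ∪ V={G} → {A,G} (+1)
site 0, node HJNV: HN={A,G} ∩ JV={A,G} → {A,G} (+0)
site 1, node HN: H={A} ∪ N={T} → {A,T} (+1)
site 1, node JV: J={G} ∪ V={A} → {A,G} (+1)
site 1, node HJNV: HN={A,T} ∩ JV={A,G} → {A} (+0)
site 2, node HN: H={C} ∪ N={G} → {C,G} (+1)
site 2, node JV: J={T} ∪ V={G} → {G,T} (+1)
site 2, node HJNV: HN={C,G} ∩ JV={G,T} → {G} (+0)
site 3, node HN: H={G} ∪ N={C} → {C,G} (+1)
site 3, node JV: J={C} ∪ V={G} → {C,G} (+1)
site 3, node HJNV: HN={C,G} ∩ JV={C,G} → {C,G} (+0)
site 4, node HN: H={C} ∩ N={C} → {C} (+0)
site 4, node JV: J={A} ∩ V={A} → {A} (+0)
site 4, node HJNV: HN={C} ∪ JV={A} → {A,C} (+1)
site 5, node HN: H={A} ∪ N={G} → {A,G} (+1)
site 5, node JV: J={T} ∪ V={A} → {A,T} (+1)
site 5, node HJNV: HN={A,G} ∩ JV={A,T} → {A} (+0)
site 6, node HN: H={A} ∪ N={T} → {A,T} (+1)
site 6, node JV: J={C} ∪ V={T} → {C,T} (+1)
site 6, node HJNV: HN={A,T} ∩ JV={C,T} → {T} (+0)
per-site changes: [2, 2, 2, 2, 1, 2, 2]; total = 13

13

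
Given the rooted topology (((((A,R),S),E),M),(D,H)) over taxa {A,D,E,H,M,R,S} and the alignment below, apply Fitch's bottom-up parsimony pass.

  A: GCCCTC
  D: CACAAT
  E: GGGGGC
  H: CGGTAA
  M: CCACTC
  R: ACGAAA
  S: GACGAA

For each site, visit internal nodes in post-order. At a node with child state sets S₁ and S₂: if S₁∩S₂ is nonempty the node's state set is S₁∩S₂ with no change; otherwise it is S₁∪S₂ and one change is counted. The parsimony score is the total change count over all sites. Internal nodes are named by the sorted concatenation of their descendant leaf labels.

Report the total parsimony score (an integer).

AR@0: {G} ∪ {A} = {A,G} (union, +1)
ARS@0: {A,G} ∩ {G} = {G} (intersection, +0)
AERS@0: {G} ∩ {G} = {G} (intersection, +0)
AEMRS@0: {G} ∪ {C} = {C,G} (union, +1)
DH@0: {C} ∩ {C} = {C} (intersection, +0)
ADEHMRS@0: {C,G} ∩ {C} = {C} (intersection, +0)
AR@1: {C} ∩ {C} = {C} (intersection, +0)
ARS@1: {C} ∪ {A} = {A,C} (union, +1)
AERS@1: {A,C} ∪ {G} = {A,C,G} (union, +1)
AEMRS@1: {A,C,G} ∩ {C} = {C} (intersection, +0)
DH@1: {A} ∪ {G} = {A,G} (union, +1)
ADEHMRS@1: {C} ∪ {A,G} = {A,C,G} (union, +1)
AR@2: {C} ∪ {G} = {C,G} (union, +1)
ARS@2: {C,G} ∩ {C} = {C} (intersection, +0)
AERS@2: {C} ∪ {G} = {C,G} (union, +1)
AEMRS@2: {C,G} ∪ {A} = {A,C,G} (union, +1)
DH@2: {C} ∪ {G} = {C,G} (union, +1)
ADEHMRS@2: {A,C,G} ∩ {C,G} = {C,G} (intersection, +0)
AR@3: {C} ∪ {A} = {A,C} (union, +1)
ARS@3: {A,C} ∪ {G} = {A,C,G} (union, +1)
AERS@3: {A,C,G} ∩ {G} = {G} (intersection, +0)
AEMRS@3: {G} ∪ {C} = {C,G} (union, +1)
DH@3: {A} ∪ {T} = {A,T} (union, +1)
ADEHMRS@3: {C,G} ∪ {A,T} = {A,C,G,T} (union, +1)
AR@4: {T} ∪ {A} = {A,T} (union, +1)
ARS@4: {A,T} ∩ {A} = {A} (intersection, +0)
AERS@4: {A} ∪ {G} = {A,G} (union, +1)
AEMRS@4: {A,G} ∪ {T} = {A,G,T} (union, +1)
DH@4: {A} ∩ {A} = {A} (intersection, +0)
ADEHMRS@4: {A,G,T} ∩ {A} = {A} (intersection, +0)
AR@5: {C} ∪ {A} = {A,C} (union, +1)
ARS@5: {A,C} ∩ {A} = {A} (intersection, +0)
AERS@5: {A} ∪ {C} = {A,C} (union, +1)
AEMRS@5: {A,C} ∩ {C} = {C} (intersection, +0)
DH@5: {T} ∪ {A} = {A,T} (union, +1)
ADEHMRS@5: {C} ∪ {A,T} = {A,C,T} (union, +1)
per-site changes: [2, 4, 4, 5, 3, 4]; total = 22

22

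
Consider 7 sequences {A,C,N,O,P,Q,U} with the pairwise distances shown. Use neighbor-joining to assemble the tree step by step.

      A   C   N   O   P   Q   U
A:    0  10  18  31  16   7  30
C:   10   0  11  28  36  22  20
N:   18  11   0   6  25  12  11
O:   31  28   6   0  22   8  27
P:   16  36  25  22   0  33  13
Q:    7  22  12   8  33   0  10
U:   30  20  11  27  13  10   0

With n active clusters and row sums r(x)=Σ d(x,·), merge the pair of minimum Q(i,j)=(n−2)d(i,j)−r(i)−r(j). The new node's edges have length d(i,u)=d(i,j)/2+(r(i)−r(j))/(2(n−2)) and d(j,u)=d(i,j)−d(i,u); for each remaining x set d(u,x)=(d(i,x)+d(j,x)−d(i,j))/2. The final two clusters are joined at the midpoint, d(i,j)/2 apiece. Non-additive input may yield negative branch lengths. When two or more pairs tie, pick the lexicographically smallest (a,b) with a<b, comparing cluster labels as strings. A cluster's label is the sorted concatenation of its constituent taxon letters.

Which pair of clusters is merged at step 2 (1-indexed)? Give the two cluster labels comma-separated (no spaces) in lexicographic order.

1. join P+U (d=13, Q=-191) ⇒ PU; edges |P|=99/10, |U|=31/10
  updated: d(A,PU)=33/2, d(C,PU)=43/2, d(N,PU)=23/2, d(O,PU)=18, d(PU,Q)=15
2. join A+C (d=10, Q=-135) ⇒ AC; edges |A|=15/4, |C|=25/4
  updated: d(AC,N)=19/2, d(AC,O)=49/2, d(AC,PU)=14, d(AC,Q)=19/2
3. join N+O (d=6, Q=-155/2) ⇒ NO; edges |N|=1/12, |O|=71/12
  updated: d(AC,NO)=14, d(NO,PU)=47/4, d(NO,Q)=7
4. join AC+PU (d=14, Q=-201/4) ⇒ ACPU; edges |AC|=99/16, |PU|=125/16
  updated: d(ACPU,NO)=47/8, d(ACPU,Q)=21/4
5. join ACPU+NO (d=47/8, Q=-145/8) ⇒ ACNOPU; edges |ACPU|=33/16, |NO|=61/16
  updated: d(ACNOPU,Q)=51/16
6. join ACNOPU+Q (d=51/16) ⇒ ACNOPQU; edges |ACNOPU|=51/32, |Q|=51/32
final tree: ((((A:15/4,C:25/4):99/16,(P:99/10,U:31/10):125/16):33/16,(N:1/12,O:71/12):61/16):51/32,Q:51/32)
total length: 833/16

A,C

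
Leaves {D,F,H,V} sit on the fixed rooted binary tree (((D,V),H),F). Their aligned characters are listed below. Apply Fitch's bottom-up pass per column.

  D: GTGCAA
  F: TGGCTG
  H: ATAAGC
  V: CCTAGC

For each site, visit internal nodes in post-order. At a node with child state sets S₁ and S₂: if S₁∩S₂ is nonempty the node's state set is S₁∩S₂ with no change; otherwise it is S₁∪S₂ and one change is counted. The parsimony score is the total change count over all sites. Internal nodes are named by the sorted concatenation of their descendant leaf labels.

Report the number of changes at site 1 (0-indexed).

DV@0: {G} ∪ {C} = {C,G} (union, +1)
DHV@0: {C,G} ∪ {A} = {A,C,G} (union, +1)
DFHV@0: {A,C,G} ∪ {T} = {A,C,G,T} (union, +1)
DV@1: {T} ∪ {C} = {C,T} (union, +1)
DHV@1: {C,T} ∩ {T} = {T} (intersection, +0)
DFHV@1: {T} ∪ {G} = {G,T} (union, +1)
DV@2: {G} ∪ {T} = {G,T} (union, +1)
DHV@2: {G,T} ∪ {A} = {A,G,T} (union, +1)
DFHV@2: {A,G,T} ∩ {G} = {G} (intersection, +0)
DV@3: {C} ∪ {A} = {A,C} (union, +1)
DHV@3: {A,C} ∩ {A} = {A} (intersection, +0)
DFHV@3: {A} ∪ {C} = {A,C} (union, +1)
DV@4: {A} ∪ {G} = {A,G} (union, +1)
DHV@4: {A,G} ∩ {G} = {G} (intersection, +0)
DFHV@4: {G} ∪ {T} = {G,T} (union, +1)
DV@5: {A} ∪ {C} = {A,C} (union, +1)
DHV@5: {A,C} ∩ {C} = {C} (intersection, +0)
DFHV@5: {C} ∪ {G} = {C,G} (union, +1)
per-site changes: [3, 2, 2, 2, 2, 2]; total = 13

2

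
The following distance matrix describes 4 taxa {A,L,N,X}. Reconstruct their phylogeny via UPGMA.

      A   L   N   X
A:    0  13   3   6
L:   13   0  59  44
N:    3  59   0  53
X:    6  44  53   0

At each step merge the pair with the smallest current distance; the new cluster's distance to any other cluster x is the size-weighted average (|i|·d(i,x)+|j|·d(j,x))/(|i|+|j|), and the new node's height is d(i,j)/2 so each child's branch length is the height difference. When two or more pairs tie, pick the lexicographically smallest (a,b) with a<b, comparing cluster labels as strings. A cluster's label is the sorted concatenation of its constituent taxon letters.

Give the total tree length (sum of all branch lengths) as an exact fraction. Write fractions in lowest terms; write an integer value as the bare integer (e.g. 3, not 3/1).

659/12

iteration 1: select A,N (d=3); attach at lengths (3/2, 3/2); label the merged cluster AN
  updated: d(AN,L)=36, d(AN,X)=59/2
iteration 2: select AN,X (d=59/2); attach at lengths (53/4, 59/4); label the merged cluster ANX
  updated: d(ANX,L)=116/3
iteration 3: select ANX,L (d=116/3); attach at lengths (55/12, 58/3); label the merged cluster ALNX
final tree: (((A:3/2,N:3/2):53/4,X:59/4):55/12,L:58/3)
total length: 659/12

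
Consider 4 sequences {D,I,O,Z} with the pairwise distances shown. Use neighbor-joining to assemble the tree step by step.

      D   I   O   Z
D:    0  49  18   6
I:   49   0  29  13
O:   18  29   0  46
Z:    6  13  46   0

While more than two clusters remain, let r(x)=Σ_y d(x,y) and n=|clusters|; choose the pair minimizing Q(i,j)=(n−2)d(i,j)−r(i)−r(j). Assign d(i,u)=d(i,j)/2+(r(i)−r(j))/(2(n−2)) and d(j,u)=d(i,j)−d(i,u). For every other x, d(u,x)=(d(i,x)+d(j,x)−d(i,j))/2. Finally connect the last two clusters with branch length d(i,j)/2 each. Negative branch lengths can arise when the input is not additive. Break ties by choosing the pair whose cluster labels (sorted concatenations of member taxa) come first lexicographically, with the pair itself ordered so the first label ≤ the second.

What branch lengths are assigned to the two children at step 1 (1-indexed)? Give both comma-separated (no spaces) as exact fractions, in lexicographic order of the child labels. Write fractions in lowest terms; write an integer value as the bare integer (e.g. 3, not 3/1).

4,14

step 1: merge (D,O) at d=18, Q=-130; branch lengths D→4, O→14; new cluster DO
  updated: d(DO,I)=30, d(DO,Z)=17
step 2: merge (DO,I) at d=30, Q=-60; branch lengths DO→17, I→13; new cluster DIO
  updated: d(DIO,Z)=0
step 3: merge (DIO,Z) at d=0; branch lengths DIO→0, Z→0; new cluster DIOZ
final tree: (((D:4,O:14):17,I:13):0,Z:0)
total length: 48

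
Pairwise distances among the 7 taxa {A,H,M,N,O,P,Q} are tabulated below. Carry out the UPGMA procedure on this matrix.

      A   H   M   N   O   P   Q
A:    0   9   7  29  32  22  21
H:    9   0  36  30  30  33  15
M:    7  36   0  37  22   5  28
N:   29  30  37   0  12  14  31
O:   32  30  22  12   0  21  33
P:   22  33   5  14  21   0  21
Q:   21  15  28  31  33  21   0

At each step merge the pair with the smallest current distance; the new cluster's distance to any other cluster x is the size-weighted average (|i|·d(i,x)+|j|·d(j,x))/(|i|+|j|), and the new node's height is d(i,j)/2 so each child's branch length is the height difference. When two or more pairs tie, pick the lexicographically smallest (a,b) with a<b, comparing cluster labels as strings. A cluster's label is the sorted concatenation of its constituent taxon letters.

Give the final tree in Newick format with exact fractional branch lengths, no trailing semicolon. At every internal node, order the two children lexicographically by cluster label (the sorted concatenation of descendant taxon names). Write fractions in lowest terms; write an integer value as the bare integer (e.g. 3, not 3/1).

iteration 1: select M,P (d=5); attach at lengths (5/2, 5/2); label the merged cluster MP
  updated: d(A,MP)=29/2, d(H,MP)=69/2, d(MP,N)=51/2, d(MP,O)=43/2, d(MP,Q)=49/2
iteration 2: select A,H (d=9); attach at lengths (9/2, 9/2); label the merged cluster AH
  updated: d(AH,MP)=49/2, d(AH,N)=59/2, d(AH,O)=31, d(AH,Q)=18
iteration 3: select N,O (d=12); attach at lengths (6, 6); label the merged cluster NO
  updated: d(AH,NO)=121/4, d(MP,NO)=47/2, d(NO,Q)=32
iteration 4: select AH,Q (d=18); attach at lengths (9/2, 9); label the merged cluster AHQ
  updated: d(AHQ,MP)=49/2, d(AHQ,NO)=185/6
iteration 5: select MP,NO (d=47/2); attach at lengths (37/4, 23/4); label the merged cluster MNOP
  updated: d(AHQ,MNOP)=83/3
iteration 6: select AHQ,MNOP (d=83/3); attach at lengths (29/6, 25/12); label the merged cluster AHMNOPQ
final tree: (((A:9/2,H:9/2):9/2,Q:9):29/6,((M:5/2,P:5/2):37/4,(N:6,O:6):23/4):25/12)
total length: 737/12

(((A:9/2,H:9/2):9/2,Q:9):29/6,((M:5/2,P:5/2):37/4,(N:6,O:6):23/4):25/12)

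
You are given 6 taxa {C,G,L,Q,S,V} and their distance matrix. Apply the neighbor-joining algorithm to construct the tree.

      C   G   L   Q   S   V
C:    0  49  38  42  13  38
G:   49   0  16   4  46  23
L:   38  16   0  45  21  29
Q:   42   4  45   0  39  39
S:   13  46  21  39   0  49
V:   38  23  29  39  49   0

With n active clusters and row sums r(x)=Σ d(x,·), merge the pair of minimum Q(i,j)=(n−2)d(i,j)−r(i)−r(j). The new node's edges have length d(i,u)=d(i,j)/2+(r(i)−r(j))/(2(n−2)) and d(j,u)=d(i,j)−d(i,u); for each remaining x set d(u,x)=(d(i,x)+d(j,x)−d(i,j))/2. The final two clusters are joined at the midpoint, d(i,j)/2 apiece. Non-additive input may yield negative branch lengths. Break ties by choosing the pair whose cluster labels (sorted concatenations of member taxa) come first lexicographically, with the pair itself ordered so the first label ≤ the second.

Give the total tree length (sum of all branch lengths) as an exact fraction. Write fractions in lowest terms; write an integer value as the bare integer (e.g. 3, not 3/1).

151/2

step 1: merge (C,S) at d=13, Q=-296; branch lengths C→8, S→5; new cluster CS
  updated: d(CS,G)=41, d(CS,L)=23, d(CS,Q)=34, d(CS,V)=37
step 2: merge (G,Q) at d=4, Q=-194; branch lengths G→-13/3, Q→25/3; new cluster GQ
  updated: d(CS,GQ)=71/2, d(GQ,L)=57/2, d(GQ,V)=29
step 3: merge (CS,L) at d=23, Q=-130; branch lengths CS→61/4, L→31/4; new cluster CLS
  updated: d(CLS,GQ)=41/2, d(CLS,V)=43/2
step 4: merge (CLS,GQ) at d=41/2, Q=-71; branch lengths CLS→13/2, GQ→14; new cluster CGLQS
  updated: d(CGLQS,V)=15
step 5: merge (CGLQS,V) at d=15; branch lengths CGLQS→15/2, V→15/2; new cluster CGLQSV
final tree: ((((C:8,S:5):61/4,L:31/4):13/2,(G:-13/3,Q:25/3):14):15/2,V:15/2)
total length: 151/2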